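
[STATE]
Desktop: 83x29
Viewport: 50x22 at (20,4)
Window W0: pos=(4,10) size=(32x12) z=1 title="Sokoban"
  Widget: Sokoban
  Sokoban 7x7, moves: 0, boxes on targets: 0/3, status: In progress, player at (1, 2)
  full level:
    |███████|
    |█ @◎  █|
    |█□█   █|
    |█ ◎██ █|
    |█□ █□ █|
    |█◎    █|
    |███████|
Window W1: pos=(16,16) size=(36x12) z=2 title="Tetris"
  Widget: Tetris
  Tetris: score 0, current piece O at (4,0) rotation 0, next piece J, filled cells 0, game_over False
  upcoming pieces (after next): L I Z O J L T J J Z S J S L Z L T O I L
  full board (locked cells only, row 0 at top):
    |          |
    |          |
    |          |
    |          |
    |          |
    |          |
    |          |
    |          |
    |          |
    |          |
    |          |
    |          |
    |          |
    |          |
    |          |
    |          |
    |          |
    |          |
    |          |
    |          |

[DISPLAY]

                                                  
                                                  
                                                  
                                                  
                                                  
                                                  
━━━━━━━━━━━━━━━┓                                  
               ┃                                  
───────────────┨                                  
               ┃                                  
               ┃                                  
               ┃                                  
━━━━━━━━━━━━━━━━━━━━━━━━━━━━━━━┓                  
tris                           ┃                  
───────────────────────────────┨                  
       │Next:                  ┃                  
       │█                      ┃                  
       │███                    ┃                  
       │                       ┃                  
       │                       ┃                  
       │                       ┃                  
       │Score:                 ┃                  


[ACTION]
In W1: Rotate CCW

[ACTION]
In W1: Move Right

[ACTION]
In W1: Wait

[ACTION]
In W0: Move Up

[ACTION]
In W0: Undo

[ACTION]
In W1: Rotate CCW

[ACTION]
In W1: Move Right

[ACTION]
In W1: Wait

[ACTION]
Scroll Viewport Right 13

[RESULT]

                                                  
                                                  
                                                  
                                                  
                                                  
                                                  
━━┓                                               
  ┃                                               
──┨                                               
  ┃                                               
  ┃                                               
  ┃                                               
━━━━━━━━━━━━━━━━━━┓                               
                  ┃                               
──────────────────┨                               
                  ┃                               
                  ┃                               
                  ┃                               
                  ┃                               
                  ┃                               
                  ┃                               
:                 ┃                               


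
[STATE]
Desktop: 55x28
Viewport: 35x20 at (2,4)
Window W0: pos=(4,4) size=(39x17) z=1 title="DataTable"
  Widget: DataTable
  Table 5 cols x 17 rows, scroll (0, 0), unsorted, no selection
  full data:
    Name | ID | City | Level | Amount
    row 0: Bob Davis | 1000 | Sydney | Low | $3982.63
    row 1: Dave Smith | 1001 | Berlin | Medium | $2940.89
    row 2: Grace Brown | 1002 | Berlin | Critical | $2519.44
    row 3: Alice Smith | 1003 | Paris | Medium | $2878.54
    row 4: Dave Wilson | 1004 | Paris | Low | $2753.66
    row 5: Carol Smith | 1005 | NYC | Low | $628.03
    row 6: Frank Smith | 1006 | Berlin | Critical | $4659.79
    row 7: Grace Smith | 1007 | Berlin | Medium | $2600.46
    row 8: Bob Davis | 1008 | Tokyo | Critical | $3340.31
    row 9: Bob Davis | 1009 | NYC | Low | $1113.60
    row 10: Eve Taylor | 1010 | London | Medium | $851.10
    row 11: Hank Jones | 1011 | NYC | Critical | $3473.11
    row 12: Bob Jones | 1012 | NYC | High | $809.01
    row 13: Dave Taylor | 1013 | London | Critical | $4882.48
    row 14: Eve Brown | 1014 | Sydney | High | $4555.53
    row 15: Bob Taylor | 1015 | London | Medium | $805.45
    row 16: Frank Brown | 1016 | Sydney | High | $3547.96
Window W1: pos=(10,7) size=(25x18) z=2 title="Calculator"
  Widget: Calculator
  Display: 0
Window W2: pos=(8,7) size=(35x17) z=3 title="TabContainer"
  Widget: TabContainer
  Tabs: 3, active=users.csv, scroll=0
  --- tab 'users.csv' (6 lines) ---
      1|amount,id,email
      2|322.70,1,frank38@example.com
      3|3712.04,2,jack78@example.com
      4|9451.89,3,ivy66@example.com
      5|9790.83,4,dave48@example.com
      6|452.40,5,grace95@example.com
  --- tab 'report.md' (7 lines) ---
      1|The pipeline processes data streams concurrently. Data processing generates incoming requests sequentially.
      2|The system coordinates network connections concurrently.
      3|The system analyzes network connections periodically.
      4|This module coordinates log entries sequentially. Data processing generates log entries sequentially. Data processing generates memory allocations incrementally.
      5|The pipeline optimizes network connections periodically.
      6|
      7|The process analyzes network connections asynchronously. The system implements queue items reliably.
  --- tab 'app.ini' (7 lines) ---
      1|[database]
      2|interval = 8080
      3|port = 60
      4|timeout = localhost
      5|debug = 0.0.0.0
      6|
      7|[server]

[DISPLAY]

  ┏━━━━━━━━━━━━━━━━━━━━━━━━━━━━━━━━
  ┃ DataTable                      
  ┠────────────────────────────────
  ┃Nam┏━━━━━━━━━━━━━━━━━━━━━━━━━━━━
  ┃───┃ TabContainer               
  ┃Bob┠────────────────────────────
  ┃Dav┃[users.csv]│ report.md │ app
  ┃Gra┃────────────────────────────
  ┃Ali┃amount,id,email             
  ┃Dav┃322.70,1,frank38@example.com
  ┃Car┃3712.04,2,jack78@example.com
  ┃Fra┃9451.89,3,ivy66@example.com 
  ┃Gra┃9790.83,4,dave48@example.com
  ┃Bob┃452.40,5,grace95@example.com
  ┃Bob┃                            
  ┃Eve┃                            
  ┗━━━┃                            
      ┃                            
      ┃                            
      ┗━━━━━━━━━━━━━━━━━━━━━━━━━━━━


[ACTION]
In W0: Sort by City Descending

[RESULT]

  ┏━━━━━━━━━━━━━━━━━━━━━━━━━━━━━━━━
  ┃ DataTable                      
  ┠────────────────────────────────
  ┃Nam┏━━━━━━━━━━━━━━━━━━━━━━━━━━━━
  ┃───┃ TabContainer               
  ┃Bob┠────────────────────────────
  ┃Bob┃[users.csv]│ report.md │ app
  ┃Eve┃────────────────────────────
  ┃Fra┃amount,id,email             
  ┃Ali┃322.70,1,frank38@example.com
  ┃Dav┃3712.04,2,jack78@example.com
  ┃Car┃9451.89,3,ivy66@example.com 
  ┃Bob┃9790.83,4,dave48@example.com
  ┃Han┃452.40,5,grace95@example.com
  ┃Bob┃                            
  ┃Eve┃                            
  ┗━━━┃                            
      ┃                            
      ┃                            
      ┗━━━━━━━━━━━━━━━━━━━━━━━━━━━━


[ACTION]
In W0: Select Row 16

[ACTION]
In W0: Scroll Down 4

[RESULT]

  ┏━━━━━━━━━━━━━━━━━━━━━━━━━━━━━━━━
  ┃ DataTable                      
  ┠────────────────────────────────
  ┃Nam┏━━━━━━━━━━━━━━━━━━━━━━━━━━━━
  ┃───┃ TabContainer               
  ┃Ali┠────────────────────────────
  ┃Dav┃[users.csv]│ report.md │ app
  ┃Car┃────────────────────────────
  ┃Bob┃amount,id,email             
  ┃Han┃322.70,1,frank38@example.com
  ┃Bob┃3712.04,2,jack78@example.com
  ┃Eve┃9451.89,3,ivy66@example.com 
  ┃Dav┃9790.83,4,dave48@example.com
  ┃Bob┃452.40,5,grace95@example.com
  ┃Dav┃                            
  ┃Gra┃                            
  ┗━━━┃                            
      ┃                            
      ┃                            
      ┗━━━━━━━━━━━━━━━━━━━━━━━━━━━━


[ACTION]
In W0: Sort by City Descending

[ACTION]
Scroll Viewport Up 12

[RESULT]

                                   
                                   
                                   
                                   
  ┏━━━━━━━━━━━━━━━━━━━━━━━━━━━━━━━━
  ┃ DataTable                      
  ┠────────────────────────────────
  ┃Nam┏━━━━━━━━━━━━━━━━━━━━━━━━━━━━
  ┃───┃ TabContainer               
  ┃Ali┠────────────────────────────
  ┃Dav┃[users.csv]│ report.md │ app
  ┃Car┃────────────────────────────
  ┃Bob┃amount,id,email             
  ┃Han┃322.70,1,frank38@example.com
  ┃Bob┃3712.04,2,jack78@example.com
  ┃Eve┃9451.89,3,ivy66@example.com 
  ┃Dav┃9790.83,4,dave48@example.com
  ┃Bob┃452.40,5,grace95@example.com
  ┃Dav┃                            
  ┃Gra┃                            


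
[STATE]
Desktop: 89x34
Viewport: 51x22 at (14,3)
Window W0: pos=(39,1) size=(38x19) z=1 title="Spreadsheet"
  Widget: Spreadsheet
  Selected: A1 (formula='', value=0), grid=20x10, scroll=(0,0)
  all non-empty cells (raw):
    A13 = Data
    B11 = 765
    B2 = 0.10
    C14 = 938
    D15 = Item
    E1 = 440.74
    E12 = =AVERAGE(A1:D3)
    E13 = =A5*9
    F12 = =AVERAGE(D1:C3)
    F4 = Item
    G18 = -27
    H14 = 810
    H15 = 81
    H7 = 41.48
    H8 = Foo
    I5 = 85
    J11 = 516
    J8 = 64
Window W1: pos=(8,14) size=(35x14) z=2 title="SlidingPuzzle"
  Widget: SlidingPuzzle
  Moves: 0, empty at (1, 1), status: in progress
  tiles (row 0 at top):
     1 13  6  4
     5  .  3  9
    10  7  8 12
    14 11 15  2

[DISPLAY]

                         ┠─────────────────────────
                         ┃A1:                      
                         ┃       A       B       C 
                         ┃-------------------------
                         ┃  1      [0]       0     
                         ┃  2        0    0.10     
                         ┃  3        0       0     
                         ┃  4        0       0     
                         ┃  5        0       0     
                         ┃  6        0       0     
                         ┃  7        0       0     
━━━━━━━━━━━━━━━━━━━━━━━━━━━━┓        0       0     
ingPuzzle                   ┃        0       0     
────────────────────────────┨        0       0     
┬────┬────┬────┐            ┃        0     765     
│ 13 │  6 │  4 │            ┃        0       0     
┼────┼────┼────┤            ┃━━━━━━━━━━━━━━━━━━━━━━
│    │  3 │  9 │            ┃                      
┼────┼────┼────┤            ┃                      
│  7 │  8 │ 12 │            ┃                      
┼────┼────┼────┤            ┃                      
│ 11 │ 15 │  2 │            ┃                      


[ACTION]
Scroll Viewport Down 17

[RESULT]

                         ┃  6        0       0     
                         ┃  7        0       0     
━━━━━━━━━━━━━━━━━━━━━━━━━━━━┓        0       0     
ingPuzzle                   ┃        0       0     
────────────────────────────┨        0       0     
┬────┬────┬────┐            ┃        0     765     
│ 13 │  6 │  4 │            ┃        0       0     
┼────┼────┼────┤            ┃━━━━━━━━━━━━━━━━━━━━━━
│    │  3 │  9 │            ┃                      
┼────┼────┼────┤            ┃                      
│  7 │  8 │ 12 │            ┃                      
┼────┼────┼────┤            ┃                      
│ 11 │ 15 │  2 │            ┃                      
┴────┴────┴────┘            ┃                      
: 0                         ┃                      
━━━━━━━━━━━━━━━━━━━━━━━━━━━━┛                      
                                                   
                                                   
                                                   
                                                   
                                                   
                                                   


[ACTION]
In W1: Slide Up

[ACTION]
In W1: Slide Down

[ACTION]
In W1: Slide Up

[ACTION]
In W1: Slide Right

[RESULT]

                         ┃  6        0       0     
                         ┃  7        0       0     
━━━━━━━━━━━━━━━━━━━━━━━━━━━━┓        0       0     
ingPuzzle                   ┃        0       0     
────────────────────────────┨        0       0     
┬────┬────┬────┐            ┃        0     765     
│ 13 │  6 │  4 │            ┃        0       0     
┼────┼────┼────┤            ┃━━━━━━━━━━━━━━━━━━━━━━
│  7 │  3 │  9 │            ┃                      
┼────┼────┼────┤            ┃                      
│ 10 │  8 │ 12 │            ┃                      
┼────┼────┼────┤            ┃                      
│ 11 │ 15 │  2 │            ┃                      
┴────┴────┴────┘            ┃                      
: 4                         ┃                      
━━━━━━━━━━━━━━━━━━━━━━━━━━━━┛                      
                                                   
                                                   
                                                   
                                                   
                                                   
                                                   


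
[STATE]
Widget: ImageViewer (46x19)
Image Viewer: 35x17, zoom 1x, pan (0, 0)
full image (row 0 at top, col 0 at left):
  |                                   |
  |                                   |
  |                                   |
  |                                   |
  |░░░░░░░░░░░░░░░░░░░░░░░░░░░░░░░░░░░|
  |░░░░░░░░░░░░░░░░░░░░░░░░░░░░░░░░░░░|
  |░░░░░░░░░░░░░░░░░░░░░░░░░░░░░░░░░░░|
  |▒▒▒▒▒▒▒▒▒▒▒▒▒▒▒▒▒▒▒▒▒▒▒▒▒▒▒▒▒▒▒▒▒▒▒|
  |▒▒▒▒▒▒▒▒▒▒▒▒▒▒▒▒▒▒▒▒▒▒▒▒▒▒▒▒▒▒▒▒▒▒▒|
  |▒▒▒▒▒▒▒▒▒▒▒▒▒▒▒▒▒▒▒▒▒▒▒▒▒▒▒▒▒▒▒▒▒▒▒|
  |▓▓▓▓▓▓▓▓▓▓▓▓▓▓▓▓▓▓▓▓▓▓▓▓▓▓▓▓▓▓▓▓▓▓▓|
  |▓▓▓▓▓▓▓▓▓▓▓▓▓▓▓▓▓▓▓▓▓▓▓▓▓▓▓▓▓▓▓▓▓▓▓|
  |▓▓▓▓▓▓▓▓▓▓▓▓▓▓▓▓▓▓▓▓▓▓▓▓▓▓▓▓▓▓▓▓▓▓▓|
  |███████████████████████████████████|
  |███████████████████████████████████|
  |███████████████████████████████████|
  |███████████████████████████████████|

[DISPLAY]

                                              
                                              
                                              
                                              
░░░░░░░░░░░░░░░░░░░░░░░░░░░░░░░░░░░           
░░░░░░░░░░░░░░░░░░░░░░░░░░░░░░░░░░░           
░░░░░░░░░░░░░░░░░░░░░░░░░░░░░░░░░░░           
▒▒▒▒▒▒▒▒▒▒▒▒▒▒▒▒▒▒▒▒▒▒▒▒▒▒▒▒▒▒▒▒▒▒▒           
▒▒▒▒▒▒▒▒▒▒▒▒▒▒▒▒▒▒▒▒▒▒▒▒▒▒▒▒▒▒▒▒▒▒▒           
▒▒▒▒▒▒▒▒▒▒▒▒▒▒▒▒▒▒▒▒▒▒▒▒▒▒▒▒▒▒▒▒▒▒▒           
▓▓▓▓▓▓▓▓▓▓▓▓▓▓▓▓▓▓▓▓▓▓▓▓▓▓▓▓▓▓▓▓▓▓▓           
▓▓▓▓▓▓▓▓▓▓▓▓▓▓▓▓▓▓▓▓▓▓▓▓▓▓▓▓▓▓▓▓▓▓▓           
▓▓▓▓▓▓▓▓▓▓▓▓▓▓▓▓▓▓▓▓▓▓▓▓▓▓▓▓▓▓▓▓▓▓▓           
███████████████████████████████████           
███████████████████████████████████           
███████████████████████████████████           
███████████████████████████████████           
                                              
                                              


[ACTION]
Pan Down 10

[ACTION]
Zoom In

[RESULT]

░░░░░░░░░░░░░░░░░░░░░░░░░░░░░░░░░░░░░░░░░░░░░░
░░░░░░░░░░░░░░░░░░░░░░░░░░░░░░░░░░░░░░░░░░░░░░
░░░░░░░░░░░░░░░░░░░░░░░░░░░░░░░░░░░░░░░░░░░░░░
░░░░░░░░░░░░░░░░░░░░░░░░░░░░░░░░░░░░░░░░░░░░░░
▒▒▒▒▒▒▒▒▒▒▒▒▒▒▒▒▒▒▒▒▒▒▒▒▒▒▒▒▒▒▒▒▒▒▒▒▒▒▒▒▒▒▒▒▒▒
▒▒▒▒▒▒▒▒▒▒▒▒▒▒▒▒▒▒▒▒▒▒▒▒▒▒▒▒▒▒▒▒▒▒▒▒▒▒▒▒▒▒▒▒▒▒
▒▒▒▒▒▒▒▒▒▒▒▒▒▒▒▒▒▒▒▒▒▒▒▒▒▒▒▒▒▒▒▒▒▒▒▒▒▒▒▒▒▒▒▒▒▒
▒▒▒▒▒▒▒▒▒▒▒▒▒▒▒▒▒▒▒▒▒▒▒▒▒▒▒▒▒▒▒▒▒▒▒▒▒▒▒▒▒▒▒▒▒▒
▒▒▒▒▒▒▒▒▒▒▒▒▒▒▒▒▒▒▒▒▒▒▒▒▒▒▒▒▒▒▒▒▒▒▒▒▒▒▒▒▒▒▒▒▒▒
▒▒▒▒▒▒▒▒▒▒▒▒▒▒▒▒▒▒▒▒▒▒▒▒▒▒▒▒▒▒▒▒▒▒▒▒▒▒▒▒▒▒▒▒▒▒
▓▓▓▓▓▓▓▓▓▓▓▓▓▓▓▓▓▓▓▓▓▓▓▓▓▓▓▓▓▓▓▓▓▓▓▓▓▓▓▓▓▓▓▓▓▓
▓▓▓▓▓▓▓▓▓▓▓▓▓▓▓▓▓▓▓▓▓▓▓▓▓▓▓▓▓▓▓▓▓▓▓▓▓▓▓▓▓▓▓▓▓▓
▓▓▓▓▓▓▓▓▓▓▓▓▓▓▓▓▓▓▓▓▓▓▓▓▓▓▓▓▓▓▓▓▓▓▓▓▓▓▓▓▓▓▓▓▓▓
▓▓▓▓▓▓▓▓▓▓▓▓▓▓▓▓▓▓▓▓▓▓▓▓▓▓▓▓▓▓▓▓▓▓▓▓▓▓▓▓▓▓▓▓▓▓
▓▓▓▓▓▓▓▓▓▓▓▓▓▓▓▓▓▓▓▓▓▓▓▓▓▓▓▓▓▓▓▓▓▓▓▓▓▓▓▓▓▓▓▓▓▓
▓▓▓▓▓▓▓▓▓▓▓▓▓▓▓▓▓▓▓▓▓▓▓▓▓▓▓▓▓▓▓▓▓▓▓▓▓▓▓▓▓▓▓▓▓▓
██████████████████████████████████████████████
██████████████████████████████████████████████
██████████████████████████████████████████████


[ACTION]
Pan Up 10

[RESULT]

                                              
                                              
                                              
                                              
                                              
                                              
                                              
                                              
░░░░░░░░░░░░░░░░░░░░░░░░░░░░░░░░░░░░░░░░░░░░░░
░░░░░░░░░░░░░░░░░░░░░░░░░░░░░░░░░░░░░░░░░░░░░░
░░░░░░░░░░░░░░░░░░░░░░░░░░░░░░░░░░░░░░░░░░░░░░
░░░░░░░░░░░░░░░░░░░░░░░░░░░░░░░░░░░░░░░░░░░░░░
░░░░░░░░░░░░░░░░░░░░░░░░░░░░░░░░░░░░░░░░░░░░░░
░░░░░░░░░░░░░░░░░░░░░░░░░░░░░░░░░░░░░░░░░░░░░░
▒▒▒▒▒▒▒▒▒▒▒▒▒▒▒▒▒▒▒▒▒▒▒▒▒▒▒▒▒▒▒▒▒▒▒▒▒▒▒▒▒▒▒▒▒▒
▒▒▒▒▒▒▒▒▒▒▒▒▒▒▒▒▒▒▒▒▒▒▒▒▒▒▒▒▒▒▒▒▒▒▒▒▒▒▒▒▒▒▒▒▒▒
▒▒▒▒▒▒▒▒▒▒▒▒▒▒▒▒▒▒▒▒▒▒▒▒▒▒▒▒▒▒▒▒▒▒▒▒▒▒▒▒▒▒▒▒▒▒
▒▒▒▒▒▒▒▒▒▒▒▒▒▒▒▒▒▒▒▒▒▒▒▒▒▒▒▒▒▒▒▒▒▒▒▒▒▒▒▒▒▒▒▒▒▒
▒▒▒▒▒▒▒▒▒▒▒▒▒▒▒▒▒▒▒▒▒▒▒▒▒▒▒▒▒▒▒▒▒▒▒▒▒▒▒▒▒▒▒▒▒▒


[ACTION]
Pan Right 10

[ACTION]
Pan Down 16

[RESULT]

▒▒▒▒▒▒▒▒▒▒▒▒▒▒▒▒▒▒▒▒▒▒▒▒▒▒▒▒▒▒▒▒▒▒▒▒▒▒▒▒▒▒▒▒▒▒
▒▒▒▒▒▒▒▒▒▒▒▒▒▒▒▒▒▒▒▒▒▒▒▒▒▒▒▒▒▒▒▒▒▒▒▒▒▒▒▒▒▒▒▒▒▒
▒▒▒▒▒▒▒▒▒▒▒▒▒▒▒▒▒▒▒▒▒▒▒▒▒▒▒▒▒▒▒▒▒▒▒▒▒▒▒▒▒▒▒▒▒▒
▒▒▒▒▒▒▒▒▒▒▒▒▒▒▒▒▒▒▒▒▒▒▒▒▒▒▒▒▒▒▒▒▒▒▒▒▒▒▒▒▒▒▒▒▒▒
▓▓▓▓▓▓▓▓▓▓▓▓▓▓▓▓▓▓▓▓▓▓▓▓▓▓▓▓▓▓▓▓▓▓▓▓▓▓▓▓▓▓▓▓▓▓
▓▓▓▓▓▓▓▓▓▓▓▓▓▓▓▓▓▓▓▓▓▓▓▓▓▓▓▓▓▓▓▓▓▓▓▓▓▓▓▓▓▓▓▓▓▓
▓▓▓▓▓▓▓▓▓▓▓▓▓▓▓▓▓▓▓▓▓▓▓▓▓▓▓▓▓▓▓▓▓▓▓▓▓▓▓▓▓▓▓▓▓▓
▓▓▓▓▓▓▓▓▓▓▓▓▓▓▓▓▓▓▓▓▓▓▓▓▓▓▓▓▓▓▓▓▓▓▓▓▓▓▓▓▓▓▓▓▓▓
▓▓▓▓▓▓▓▓▓▓▓▓▓▓▓▓▓▓▓▓▓▓▓▓▓▓▓▓▓▓▓▓▓▓▓▓▓▓▓▓▓▓▓▓▓▓
▓▓▓▓▓▓▓▓▓▓▓▓▓▓▓▓▓▓▓▓▓▓▓▓▓▓▓▓▓▓▓▓▓▓▓▓▓▓▓▓▓▓▓▓▓▓
██████████████████████████████████████████████
██████████████████████████████████████████████
██████████████████████████████████████████████
██████████████████████████████████████████████
██████████████████████████████████████████████
██████████████████████████████████████████████
██████████████████████████████████████████████
██████████████████████████████████████████████
                                              


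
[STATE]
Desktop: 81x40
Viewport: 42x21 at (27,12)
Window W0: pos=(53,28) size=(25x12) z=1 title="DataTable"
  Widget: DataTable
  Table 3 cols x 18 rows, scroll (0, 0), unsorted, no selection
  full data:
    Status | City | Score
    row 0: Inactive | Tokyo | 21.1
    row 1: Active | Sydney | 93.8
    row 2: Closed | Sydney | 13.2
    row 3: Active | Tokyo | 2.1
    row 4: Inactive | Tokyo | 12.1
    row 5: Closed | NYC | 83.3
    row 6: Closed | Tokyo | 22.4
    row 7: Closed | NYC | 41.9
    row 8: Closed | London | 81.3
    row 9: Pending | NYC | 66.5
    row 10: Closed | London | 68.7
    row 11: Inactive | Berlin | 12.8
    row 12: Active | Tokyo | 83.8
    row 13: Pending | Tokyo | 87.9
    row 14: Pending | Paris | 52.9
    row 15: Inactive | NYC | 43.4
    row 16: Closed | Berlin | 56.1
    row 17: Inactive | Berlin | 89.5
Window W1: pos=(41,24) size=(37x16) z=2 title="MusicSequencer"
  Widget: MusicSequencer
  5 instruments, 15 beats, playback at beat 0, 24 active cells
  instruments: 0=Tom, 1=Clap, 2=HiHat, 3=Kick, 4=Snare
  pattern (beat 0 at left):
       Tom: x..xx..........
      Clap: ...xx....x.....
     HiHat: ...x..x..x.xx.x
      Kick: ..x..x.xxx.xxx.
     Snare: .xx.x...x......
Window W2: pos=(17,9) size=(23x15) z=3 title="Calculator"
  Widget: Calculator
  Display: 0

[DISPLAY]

           0┃                             
───┬───┐    ┃                             
 9 │ ÷ │    ┃                             
───┼───┤    ┃                             
 6 │ × │    ┃                             
───┼───┤    ┃                             
 3 │ - │    ┃                             
───┼───┤    ┃                             
 = │ + │    ┃                             
───┼───┤    ┃                             
 MR│ M+│    ┃                             
━━━━━━━━━━━━┛                             
              ┏━━━━━━━━━━━━━━━━━━━━━━━━━━━
              ┃ MusicSequencer            
              ┠───────────────────────────
              ┃      ▼12345678901234      
              ┃   Tom█··██··········      
              ┃  Clap···██····█·····      
              ┃ HiHat···█··█··█·██·█      
              ┃  Kick··█··█·███·███·      
              ┃ Snare·██·█···█······      


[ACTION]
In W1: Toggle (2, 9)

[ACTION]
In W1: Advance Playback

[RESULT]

           0┃                             
───┬───┐    ┃                             
 9 │ ÷ │    ┃                             
───┼───┤    ┃                             
 6 │ × │    ┃                             
───┼───┤    ┃                             
 3 │ - │    ┃                             
───┼───┤    ┃                             
 = │ + │    ┃                             
───┼───┤    ┃                             
 MR│ M+│    ┃                             
━━━━━━━━━━━━┛                             
              ┏━━━━━━━━━━━━━━━━━━━━━━━━━━━
              ┃ MusicSequencer            
              ┠───────────────────────────
              ┃      0▼2345678901234      
              ┃   Tom█··██··········      
              ┃  Clap···██····█·····      
              ┃ HiHat···█··█····██·█      
              ┃  Kick··█··█·███·███·      
              ┃ Snare·██·█···█······      


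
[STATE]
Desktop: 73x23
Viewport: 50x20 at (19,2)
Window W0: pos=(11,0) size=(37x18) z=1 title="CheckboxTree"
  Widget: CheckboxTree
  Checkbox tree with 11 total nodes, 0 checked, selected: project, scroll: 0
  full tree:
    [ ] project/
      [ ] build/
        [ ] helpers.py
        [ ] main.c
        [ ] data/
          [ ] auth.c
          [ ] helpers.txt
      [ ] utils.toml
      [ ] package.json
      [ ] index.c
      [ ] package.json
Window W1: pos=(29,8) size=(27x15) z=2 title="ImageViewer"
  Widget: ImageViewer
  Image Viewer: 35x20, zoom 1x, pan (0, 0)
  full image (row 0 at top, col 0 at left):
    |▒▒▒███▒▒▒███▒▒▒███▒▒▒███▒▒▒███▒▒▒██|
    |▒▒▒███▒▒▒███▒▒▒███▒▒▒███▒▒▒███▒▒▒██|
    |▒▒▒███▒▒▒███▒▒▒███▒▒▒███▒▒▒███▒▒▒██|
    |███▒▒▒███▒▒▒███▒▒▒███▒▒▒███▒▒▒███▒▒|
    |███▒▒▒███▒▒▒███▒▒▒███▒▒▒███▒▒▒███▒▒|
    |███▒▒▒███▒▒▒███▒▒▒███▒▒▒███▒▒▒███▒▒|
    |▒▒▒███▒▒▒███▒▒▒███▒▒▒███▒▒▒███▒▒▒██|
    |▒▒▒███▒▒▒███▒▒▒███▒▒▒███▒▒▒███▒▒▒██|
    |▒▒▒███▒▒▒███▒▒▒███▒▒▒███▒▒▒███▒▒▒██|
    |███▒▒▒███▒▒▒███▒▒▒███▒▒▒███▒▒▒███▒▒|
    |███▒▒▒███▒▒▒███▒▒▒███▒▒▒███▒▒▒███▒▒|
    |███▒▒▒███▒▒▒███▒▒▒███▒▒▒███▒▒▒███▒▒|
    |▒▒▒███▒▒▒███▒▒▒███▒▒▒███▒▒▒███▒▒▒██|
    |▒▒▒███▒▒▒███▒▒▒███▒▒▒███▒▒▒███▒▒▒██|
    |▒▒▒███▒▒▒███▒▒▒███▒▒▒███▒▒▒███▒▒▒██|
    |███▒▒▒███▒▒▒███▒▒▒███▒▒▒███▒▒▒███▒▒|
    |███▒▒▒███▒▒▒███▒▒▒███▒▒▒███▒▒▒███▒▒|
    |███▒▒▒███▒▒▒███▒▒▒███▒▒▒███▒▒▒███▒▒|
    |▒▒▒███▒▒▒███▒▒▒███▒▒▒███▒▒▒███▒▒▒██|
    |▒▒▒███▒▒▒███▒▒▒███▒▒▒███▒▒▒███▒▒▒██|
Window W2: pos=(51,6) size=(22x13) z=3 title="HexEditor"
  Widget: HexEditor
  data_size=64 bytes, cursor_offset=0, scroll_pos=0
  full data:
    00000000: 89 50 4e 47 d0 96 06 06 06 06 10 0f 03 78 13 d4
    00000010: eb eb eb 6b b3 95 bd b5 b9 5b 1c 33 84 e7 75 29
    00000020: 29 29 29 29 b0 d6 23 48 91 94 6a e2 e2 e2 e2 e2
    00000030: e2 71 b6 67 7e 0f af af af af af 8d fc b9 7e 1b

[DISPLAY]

────────────────────────────┨                     
oject/                      ┃                     
build/                      ┃                     
] helpers.py                ┃                     
] main.c                    ┃   ┏━━━━━━━━━━━━━━━━━
] data/                     ┃   ┃ HexEditor       
[ ] auth.c┏━━━━━━━━━━━━━━━━━━━━━┠─────────────────
[ ] helper┃ ImageViewer         ┃00000000  89 50 4
utils.toml┠─────────────────────┃00000010  eb eb e
package.js┃▒▒▒███▒▒▒███▒▒▒███▒▒▒┃00000020  29 29 2
index.c   ┃▒▒▒███▒▒▒███▒▒▒███▒▒▒┃00000030  e2 71 b
package.js┃▒▒▒███▒▒▒███▒▒▒███▒▒▒┃                 
          ┃███▒▒▒███▒▒▒███▒▒▒███┃                 
          ┃███▒▒▒███▒▒▒███▒▒▒███┃                 
          ┃███▒▒▒███▒▒▒███▒▒▒███┃                 
━━━━━━━━━━┃▒▒▒███▒▒▒███▒▒▒███▒▒▒┃                 
          ┃▒▒▒███▒▒▒███▒▒▒███▒▒▒┗━━━━━━━━━━━━━━━━━
          ┃▒▒▒███▒▒▒███▒▒▒███▒▒▒███▒┃             
          ┃███▒▒▒███▒▒▒███▒▒▒███▒▒▒█┃             
          ┃███▒▒▒███▒▒▒███▒▒▒███▒▒▒█┃             


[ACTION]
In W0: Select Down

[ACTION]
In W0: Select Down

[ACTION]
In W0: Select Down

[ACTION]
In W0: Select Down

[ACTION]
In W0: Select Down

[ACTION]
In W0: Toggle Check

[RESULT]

────────────────────────────┨                     
oject/                      ┃                     
build/                      ┃                     
] helpers.py                ┃                     
] main.c                    ┃   ┏━━━━━━━━━━━━━━━━━
] data/                     ┃   ┃ HexEditor       
[x] auth.c┏━━━━━━━━━━━━━━━━━━━━━┠─────────────────
[ ] helper┃ ImageViewer         ┃00000000  89 50 4
utils.toml┠─────────────────────┃00000010  eb eb e
package.js┃▒▒▒███▒▒▒███▒▒▒███▒▒▒┃00000020  29 29 2
index.c   ┃▒▒▒███▒▒▒███▒▒▒███▒▒▒┃00000030  e2 71 b
package.js┃▒▒▒███▒▒▒███▒▒▒███▒▒▒┃                 
          ┃███▒▒▒███▒▒▒███▒▒▒███┃                 
          ┃███▒▒▒███▒▒▒███▒▒▒███┃                 
          ┃███▒▒▒███▒▒▒███▒▒▒███┃                 
━━━━━━━━━━┃▒▒▒███▒▒▒███▒▒▒███▒▒▒┃                 
          ┃▒▒▒███▒▒▒███▒▒▒███▒▒▒┗━━━━━━━━━━━━━━━━━
          ┃▒▒▒███▒▒▒███▒▒▒███▒▒▒███▒┃             
          ┃███▒▒▒███▒▒▒███▒▒▒███▒▒▒█┃             
          ┃███▒▒▒███▒▒▒███▒▒▒███▒▒▒█┃             


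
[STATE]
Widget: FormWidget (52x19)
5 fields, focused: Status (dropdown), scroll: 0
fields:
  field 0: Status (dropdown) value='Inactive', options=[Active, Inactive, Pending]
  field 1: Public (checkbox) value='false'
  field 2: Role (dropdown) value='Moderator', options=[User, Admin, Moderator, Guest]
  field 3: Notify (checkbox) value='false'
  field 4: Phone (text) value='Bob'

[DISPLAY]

> Status:     [Inactive                           ▼]
  Public:     [ ]                                   
  Role:       [Moderator                          ▼]
  Notify:     [ ]                                   
  Phone:      [Bob                                 ]
                                                    
                                                    
                                                    
                                                    
                                                    
                                                    
                                                    
                                                    
                                                    
                                                    
                                                    
                                                    
                                                    
                                                    


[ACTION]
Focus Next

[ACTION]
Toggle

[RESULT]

  Status:     [Inactive                           ▼]
> Public:     [x]                                   
  Role:       [Moderator                          ▼]
  Notify:     [ ]                                   
  Phone:      [Bob                                 ]
                                                    
                                                    
                                                    
                                                    
                                                    
                                                    
                                                    
                                                    
                                                    
                                                    
                                                    
                                                    
                                                    
                                                    


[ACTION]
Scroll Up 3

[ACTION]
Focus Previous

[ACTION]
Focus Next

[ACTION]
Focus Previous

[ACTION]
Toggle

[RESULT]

> Status:     [Inactive                           ▼]
  Public:     [x]                                   
  Role:       [Moderator                          ▼]
  Notify:     [ ]                                   
  Phone:      [Bob                                 ]
                                                    
                                                    
                                                    
                                                    
                                                    
                                                    
                                                    
                                                    
                                                    
                                                    
                                                    
                                                    
                                                    
                                                    
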